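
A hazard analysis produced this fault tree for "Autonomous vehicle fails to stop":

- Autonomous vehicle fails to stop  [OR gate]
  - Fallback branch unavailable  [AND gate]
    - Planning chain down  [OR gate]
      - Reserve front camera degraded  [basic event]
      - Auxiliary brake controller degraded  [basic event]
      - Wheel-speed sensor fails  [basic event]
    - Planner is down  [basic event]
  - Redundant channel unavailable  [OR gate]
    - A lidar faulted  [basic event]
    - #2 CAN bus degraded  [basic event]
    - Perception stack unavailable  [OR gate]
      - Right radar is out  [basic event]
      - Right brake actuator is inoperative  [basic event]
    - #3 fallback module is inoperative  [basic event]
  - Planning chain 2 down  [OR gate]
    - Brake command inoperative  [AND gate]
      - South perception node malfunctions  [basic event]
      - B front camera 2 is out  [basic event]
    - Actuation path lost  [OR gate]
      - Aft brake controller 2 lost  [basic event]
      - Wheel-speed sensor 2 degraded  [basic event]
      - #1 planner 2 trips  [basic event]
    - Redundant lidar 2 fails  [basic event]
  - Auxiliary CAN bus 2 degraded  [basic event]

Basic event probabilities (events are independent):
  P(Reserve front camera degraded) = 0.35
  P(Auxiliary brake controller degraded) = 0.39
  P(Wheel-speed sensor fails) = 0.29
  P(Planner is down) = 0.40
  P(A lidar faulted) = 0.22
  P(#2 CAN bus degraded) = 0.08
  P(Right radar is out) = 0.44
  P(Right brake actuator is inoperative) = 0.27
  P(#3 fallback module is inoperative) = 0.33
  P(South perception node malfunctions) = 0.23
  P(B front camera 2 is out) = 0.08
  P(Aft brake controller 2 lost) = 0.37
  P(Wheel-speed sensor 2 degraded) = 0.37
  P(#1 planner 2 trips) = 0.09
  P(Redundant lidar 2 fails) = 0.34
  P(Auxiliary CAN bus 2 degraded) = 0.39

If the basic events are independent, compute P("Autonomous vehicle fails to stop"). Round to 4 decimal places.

0.9800

P(Planning chain down) [OR] = 1 − (1−0.35) × (1−0.39) × (1−0.29) = 0.718485
P(Fallback branch unavailable) [AND] = 0.718485 × 0.40 = 0.287394
P(Perception stack unavailable) [OR] = 1 − (1−0.44) × (1−0.27) = 0.591200
P(Redundant channel unavailable) [OR] = 1 − (1−0.22) × (1−0.08) × (1−0.591200) × (1−0.33) = 0.803452
P(Brake command inoperative) [AND] = 0.23 × 0.08 = 0.018400
P(Actuation path lost) [OR] = 1 − (1−0.37) × (1−0.37) × (1−0.09) = 0.638821
P(Planning chain 2 down) [OR] = 1 − (1−0.018400) × (1−0.638821) × (1−0.34) = 0.766008
P(Autonomous vehicle fails to stop) [OR] = 1 − (1−0.287394) × (1−0.803452) × (1−0.766008) × (1−0.39) = 0.980008
Rounded to 4 decimal places: P(Autonomous vehicle fails to stop) ≈ 0.9800.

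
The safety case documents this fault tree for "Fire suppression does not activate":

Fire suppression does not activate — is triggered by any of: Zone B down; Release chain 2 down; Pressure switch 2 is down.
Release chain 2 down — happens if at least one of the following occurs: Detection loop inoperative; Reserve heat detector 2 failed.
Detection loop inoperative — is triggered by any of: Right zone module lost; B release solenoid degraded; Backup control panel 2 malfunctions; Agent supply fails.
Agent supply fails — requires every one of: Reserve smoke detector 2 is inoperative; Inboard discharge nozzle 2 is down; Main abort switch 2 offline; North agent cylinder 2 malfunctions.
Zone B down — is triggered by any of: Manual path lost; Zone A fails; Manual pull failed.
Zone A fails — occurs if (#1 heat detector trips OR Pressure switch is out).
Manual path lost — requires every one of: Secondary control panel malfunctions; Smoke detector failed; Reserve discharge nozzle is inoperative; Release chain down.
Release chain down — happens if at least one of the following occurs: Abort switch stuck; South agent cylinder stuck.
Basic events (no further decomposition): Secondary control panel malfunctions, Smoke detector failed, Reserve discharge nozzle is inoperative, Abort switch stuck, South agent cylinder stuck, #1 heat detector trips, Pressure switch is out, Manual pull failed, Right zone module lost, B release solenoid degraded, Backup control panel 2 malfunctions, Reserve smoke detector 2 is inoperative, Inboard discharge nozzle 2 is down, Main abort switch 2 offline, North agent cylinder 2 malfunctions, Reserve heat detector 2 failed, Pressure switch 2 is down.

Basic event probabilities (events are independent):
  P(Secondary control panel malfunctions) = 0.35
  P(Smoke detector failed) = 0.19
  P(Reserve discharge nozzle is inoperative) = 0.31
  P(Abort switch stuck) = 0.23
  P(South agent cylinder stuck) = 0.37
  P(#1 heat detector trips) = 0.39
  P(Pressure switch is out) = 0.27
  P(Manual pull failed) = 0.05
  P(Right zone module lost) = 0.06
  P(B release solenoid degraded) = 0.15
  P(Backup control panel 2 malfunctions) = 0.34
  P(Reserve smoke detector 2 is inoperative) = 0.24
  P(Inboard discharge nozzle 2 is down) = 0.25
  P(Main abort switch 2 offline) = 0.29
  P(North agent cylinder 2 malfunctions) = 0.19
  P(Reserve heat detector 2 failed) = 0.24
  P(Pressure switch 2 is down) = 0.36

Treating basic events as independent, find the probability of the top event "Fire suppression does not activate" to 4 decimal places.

0.8930

P(Release chain down) [OR] = 1 − (1−0.23) × (1−0.37) = 0.514900
P(Manual path lost) [AND] = 0.35 × 0.19 × 0.31 × 0.514900 = 0.010615
P(Zone A fails) [OR] = 1 − (1−0.39) × (1−0.27) = 0.554700
P(Zone B down) [OR] = 1 − (1−0.010615) × (1−0.554700) × (1−0.05) = 0.581456
P(Agent supply fails) [AND] = 0.24 × 0.25 × 0.29 × 0.19 = 0.003306
P(Detection loop inoperative) [OR] = 1 − (1−0.06) × (1−0.15) × (1−0.34) × (1−0.003306) = 0.474403
P(Release chain 2 down) [OR] = 1 − (1−0.474403) × (1−0.24) = 0.600546
P(Fire suppression does not activate) [OR] = 1 − (1−0.581456) × (1−0.600546) × (1−0.36) = 0.892999
Rounded to 4 decimal places: P(Fire suppression does not activate) ≈ 0.8930.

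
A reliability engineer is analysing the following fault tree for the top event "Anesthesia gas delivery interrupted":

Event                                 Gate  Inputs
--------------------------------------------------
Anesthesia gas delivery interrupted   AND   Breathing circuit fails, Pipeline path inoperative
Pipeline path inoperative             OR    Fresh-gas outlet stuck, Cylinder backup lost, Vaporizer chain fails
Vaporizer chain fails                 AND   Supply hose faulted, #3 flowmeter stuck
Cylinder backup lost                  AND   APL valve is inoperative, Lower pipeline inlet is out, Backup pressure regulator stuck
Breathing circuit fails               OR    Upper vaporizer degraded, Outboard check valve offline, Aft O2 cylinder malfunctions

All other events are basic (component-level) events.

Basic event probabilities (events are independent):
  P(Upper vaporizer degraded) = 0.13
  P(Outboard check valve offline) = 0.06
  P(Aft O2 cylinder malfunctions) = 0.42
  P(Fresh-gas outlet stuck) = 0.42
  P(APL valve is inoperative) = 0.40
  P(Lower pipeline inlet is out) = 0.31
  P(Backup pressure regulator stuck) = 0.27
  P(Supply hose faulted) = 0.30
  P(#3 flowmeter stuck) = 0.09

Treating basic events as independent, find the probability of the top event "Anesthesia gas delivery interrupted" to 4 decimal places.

P(Breathing circuit fails) [OR] = 1 − (1−0.13) × (1−0.06) × (1−0.42) = 0.525676
P(Cylinder backup lost) [AND] = 0.40 × 0.31 × 0.27 = 0.033480
P(Vaporizer chain fails) [AND] = 0.30 × 0.09 = 0.027000
P(Pipeline path inoperative) [OR] = 1 − (1−0.42) × (1−0.033480) × (1−0.027000) = 0.454554
P(Anesthesia gas delivery interrupted) [AND] = 0.525676 × 0.454554 = 0.238948
Rounded to 4 decimal places: P(Anesthesia gas delivery interrupted) ≈ 0.2389.

0.2389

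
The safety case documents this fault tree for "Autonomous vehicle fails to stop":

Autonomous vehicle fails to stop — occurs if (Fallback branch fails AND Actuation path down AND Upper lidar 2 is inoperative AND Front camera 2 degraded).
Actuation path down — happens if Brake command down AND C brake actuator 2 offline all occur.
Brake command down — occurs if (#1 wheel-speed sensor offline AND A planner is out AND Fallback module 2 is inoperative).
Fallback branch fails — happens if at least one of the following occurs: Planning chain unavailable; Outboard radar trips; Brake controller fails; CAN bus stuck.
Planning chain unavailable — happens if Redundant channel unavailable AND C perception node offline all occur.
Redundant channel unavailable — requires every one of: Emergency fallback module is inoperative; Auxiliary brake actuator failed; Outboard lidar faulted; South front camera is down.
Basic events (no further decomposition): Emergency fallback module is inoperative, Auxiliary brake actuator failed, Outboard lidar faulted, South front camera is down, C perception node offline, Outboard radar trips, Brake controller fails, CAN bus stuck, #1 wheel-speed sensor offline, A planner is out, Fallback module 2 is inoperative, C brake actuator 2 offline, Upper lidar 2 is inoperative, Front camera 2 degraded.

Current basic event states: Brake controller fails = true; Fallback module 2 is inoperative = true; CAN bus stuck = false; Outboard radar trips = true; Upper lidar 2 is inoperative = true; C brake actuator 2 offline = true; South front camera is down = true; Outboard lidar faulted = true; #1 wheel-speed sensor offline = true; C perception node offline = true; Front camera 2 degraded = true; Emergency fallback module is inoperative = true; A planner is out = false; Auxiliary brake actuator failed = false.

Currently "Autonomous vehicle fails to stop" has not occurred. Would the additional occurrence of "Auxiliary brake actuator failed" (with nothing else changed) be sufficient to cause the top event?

Counterfactual: set "Auxiliary brake actuator failed" to occurred.
Redundant channel unavailable [AND]: Emergency fallback module is inoperative=occurs, Auxiliary brake actuator failed=occurs, Outboard lidar faulted=occurs, South front camera is down=occurs → all inputs occur → occurs.
Planning chain unavailable [AND]: Redundant channel unavailable=occurs, C perception node offline=occurs → all inputs occur → occurs.
Fallback branch fails [OR]: Planning chain unavailable=occurs, Outboard radar trips=occurs, Brake controller fails=occurs, CAN bus stuck=not → at least one input occurs → occurs.
Brake command down [AND]: #1 wheel-speed sensor offline=occurs, A planner is out=not, Fallback module 2 is inoperative=occurs → not all inputs occur → does not occur.
Actuation path down [AND]: Brake command down=not, C brake actuator 2 offline=occurs → not all inputs occur → does not occur.
Autonomous vehicle fails to stop [AND]: Fallback branch fails=occurs, Actuation path down=not, Upper lidar 2 is inoperative=occurs, Front camera 2 degraded=occurs → not all inputs occur → does not occur.

No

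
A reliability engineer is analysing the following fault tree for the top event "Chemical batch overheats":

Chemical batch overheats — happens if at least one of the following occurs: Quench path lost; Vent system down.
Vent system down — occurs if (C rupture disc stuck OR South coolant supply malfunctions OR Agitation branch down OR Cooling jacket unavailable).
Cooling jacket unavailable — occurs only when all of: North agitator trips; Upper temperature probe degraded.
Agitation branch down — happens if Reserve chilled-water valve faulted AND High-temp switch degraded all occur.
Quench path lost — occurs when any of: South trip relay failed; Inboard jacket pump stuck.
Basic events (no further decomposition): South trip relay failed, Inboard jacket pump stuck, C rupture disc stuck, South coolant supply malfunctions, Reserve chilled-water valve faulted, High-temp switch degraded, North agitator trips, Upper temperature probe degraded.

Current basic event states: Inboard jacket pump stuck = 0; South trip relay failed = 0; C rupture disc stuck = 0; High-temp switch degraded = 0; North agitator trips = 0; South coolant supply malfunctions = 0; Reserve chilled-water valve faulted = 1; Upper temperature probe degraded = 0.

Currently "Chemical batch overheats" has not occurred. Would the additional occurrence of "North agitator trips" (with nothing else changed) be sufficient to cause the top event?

Counterfactual: set "North agitator trips" to occurred.
Quench path lost [OR]: South trip relay failed=not, Inboard jacket pump stuck=not → no input occurs → does not occur.
Agitation branch down [AND]: Reserve chilled-water valve faulted=occurs, High-temp switch degraded=not → not all inputs occur → does not occur.
Cooling jacket unavailable [AND]: North agitator trips=occurs, Upper temperature probe degraded=not → not all inputs occur → does not occur.
Vent system down [OR]: C rupture disc stuck=not, South coolant supply malfunctions=not, Agitation branch down=not, Cooling jacket unavailable=not → no input occurs → does not occur.
Chemical batch overheats [OR]: Quench path lost=not, Vent system down=not → no input occurs → does not occur.

No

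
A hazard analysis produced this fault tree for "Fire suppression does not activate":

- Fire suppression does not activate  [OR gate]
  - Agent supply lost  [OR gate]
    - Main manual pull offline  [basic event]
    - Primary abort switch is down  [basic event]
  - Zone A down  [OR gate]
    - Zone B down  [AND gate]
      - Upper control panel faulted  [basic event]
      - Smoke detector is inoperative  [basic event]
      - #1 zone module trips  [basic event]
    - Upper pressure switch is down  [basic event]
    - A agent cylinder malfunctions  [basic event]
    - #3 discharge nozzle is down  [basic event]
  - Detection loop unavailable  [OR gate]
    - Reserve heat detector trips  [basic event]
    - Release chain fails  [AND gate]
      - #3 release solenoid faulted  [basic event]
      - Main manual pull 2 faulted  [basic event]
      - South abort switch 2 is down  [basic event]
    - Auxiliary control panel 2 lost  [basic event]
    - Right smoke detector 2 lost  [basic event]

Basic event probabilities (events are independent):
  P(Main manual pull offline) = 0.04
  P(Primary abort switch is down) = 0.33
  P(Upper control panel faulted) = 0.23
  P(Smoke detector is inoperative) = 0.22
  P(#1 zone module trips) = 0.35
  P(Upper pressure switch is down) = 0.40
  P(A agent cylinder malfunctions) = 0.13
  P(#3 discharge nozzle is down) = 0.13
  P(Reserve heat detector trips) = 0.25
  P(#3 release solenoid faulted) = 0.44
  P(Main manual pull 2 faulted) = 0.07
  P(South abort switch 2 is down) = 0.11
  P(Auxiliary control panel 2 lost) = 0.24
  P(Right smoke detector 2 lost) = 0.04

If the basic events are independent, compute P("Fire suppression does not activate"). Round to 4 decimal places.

P(Agent supply lost) [OR] = 1 − (1−0.04) × (1−0.33) = 0.356800
P(Zone B down) [AND] = 0.23 × 0.22 × 0.35 = 0.017710
P(Zone A down) [OR] = 1 − (1−0.017710) × (1−0.40) × (1−0.13) × (1−0.13) = 0.553903
P(Release chain fails) [AND] = 0.44 × 0.07 × 0.11 = 0.003388
P(Detection loop unavailable) [OR] = 1 − (1−0.25) × (1−0.003388) × (1−0.24) × (1−0.04) = 0.454654
P(Fire suppression does not activate) [OR] = 1 − (1−0.356800) × (1−0.553903) × (1−0.454654) = 0.843524
Rounded to 4 decimal places: P(Fire suppression does not activate) ≈ 0.8435.

0.8435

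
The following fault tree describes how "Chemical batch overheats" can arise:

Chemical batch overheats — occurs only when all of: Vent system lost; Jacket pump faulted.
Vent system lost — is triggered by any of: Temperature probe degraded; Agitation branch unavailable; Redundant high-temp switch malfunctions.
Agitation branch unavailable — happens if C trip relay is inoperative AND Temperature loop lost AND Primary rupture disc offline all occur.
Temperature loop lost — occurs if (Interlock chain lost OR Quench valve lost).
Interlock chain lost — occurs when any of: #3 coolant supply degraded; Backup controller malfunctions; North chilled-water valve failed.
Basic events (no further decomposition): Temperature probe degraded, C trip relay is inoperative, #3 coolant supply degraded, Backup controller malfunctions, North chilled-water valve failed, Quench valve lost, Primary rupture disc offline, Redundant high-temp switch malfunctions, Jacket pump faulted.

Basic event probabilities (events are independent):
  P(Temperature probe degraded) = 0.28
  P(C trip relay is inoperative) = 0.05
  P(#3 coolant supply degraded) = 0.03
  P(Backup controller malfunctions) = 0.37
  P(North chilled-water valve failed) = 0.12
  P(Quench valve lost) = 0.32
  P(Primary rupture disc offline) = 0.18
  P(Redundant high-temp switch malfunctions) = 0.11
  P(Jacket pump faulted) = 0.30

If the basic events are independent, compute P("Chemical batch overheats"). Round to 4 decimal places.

0.1089

P(Interlock chain lost) [OR] = 1 − (1−0.03) × (1−0.37) × (1−0.12) = 0.462232
P(Temperature loop lost) [OR] = 1 − (1−0.462232) × (1−0.32) = 0.634318
P(Agitation branch unavailable) [AND] = 0.05 × 0.634318 × 0.18 = 0.005709
P(Vent system lost) [OR] = 1 − (1−0.28) × (1−0.005709) × (1−0.11) = 0.362858
P(Chemical batch overheats) [AND] = 0.362858 × 0.30 = 0.108857
Rounded to 4 decimal places: P(Chemical batch overheats) ≈ 0.1089.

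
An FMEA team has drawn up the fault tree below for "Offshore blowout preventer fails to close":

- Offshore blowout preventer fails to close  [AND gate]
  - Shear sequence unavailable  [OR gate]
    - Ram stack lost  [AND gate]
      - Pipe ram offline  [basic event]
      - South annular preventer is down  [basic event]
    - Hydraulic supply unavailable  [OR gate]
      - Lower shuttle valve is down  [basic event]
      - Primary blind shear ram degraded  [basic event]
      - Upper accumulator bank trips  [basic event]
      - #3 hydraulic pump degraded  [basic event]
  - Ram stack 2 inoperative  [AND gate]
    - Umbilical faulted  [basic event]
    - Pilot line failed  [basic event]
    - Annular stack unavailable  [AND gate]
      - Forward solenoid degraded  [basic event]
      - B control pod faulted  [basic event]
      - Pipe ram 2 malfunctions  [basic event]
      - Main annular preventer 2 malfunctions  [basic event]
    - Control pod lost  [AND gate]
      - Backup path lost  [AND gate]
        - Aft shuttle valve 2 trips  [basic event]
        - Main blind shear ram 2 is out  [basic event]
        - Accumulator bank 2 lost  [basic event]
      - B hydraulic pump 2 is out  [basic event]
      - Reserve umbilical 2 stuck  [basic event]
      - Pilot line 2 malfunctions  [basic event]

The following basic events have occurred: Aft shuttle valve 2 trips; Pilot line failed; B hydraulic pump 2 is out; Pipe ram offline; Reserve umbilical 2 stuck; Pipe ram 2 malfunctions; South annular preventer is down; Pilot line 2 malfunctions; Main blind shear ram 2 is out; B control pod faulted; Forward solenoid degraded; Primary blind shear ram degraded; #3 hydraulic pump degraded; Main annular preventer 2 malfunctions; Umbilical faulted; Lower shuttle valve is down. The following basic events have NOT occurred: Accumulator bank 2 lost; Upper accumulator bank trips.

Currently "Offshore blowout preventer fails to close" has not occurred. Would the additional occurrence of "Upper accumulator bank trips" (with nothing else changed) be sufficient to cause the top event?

No

Counterfactual: set "Upper accumulator bank trips" to occurred.
Ram stack lost [AND]: Pipe ram offline=occurs, South annular preventer is down=occurs → all inputs occur → occurs.
Hydraulic supply unavailable [OR]: Lower shuttle valve is down=occurs, Primary blind shear ram degraded=occurs, Upper accumulator bank trips=occurs, #3 hydraulic pump degraded=occurs → at least one input occurs → occurs.
Shear sequence unavailable [OR]: Ram stack lost=occurs, Hydraulic supply unavailable=occurs → at least one input occurs → occurs.
Annular stack unavailable [AND]: Forward solenoid degraded=occurs, B control pod faulted=occurs, Pipe ram 2 malfunctions=occurs, Main annular preventer 2 malfunctions=occurs → all inputs occur → occurs.
Backup path lost [AND]: Aft shuttle valve 2 trips=occurs, Main blind shear ram 2 is out=occurs, Accumulator bank 2 lost=not → not all inputs occur → does not occur.
Control pod lost [AND]: Backup path lost=not, B hydraulic pump 2 is out=occurs, Reserve umbilical 2 stuck=occurs, Pilot line 2 malfunctions=occurs → not all inputs occur → does not occur.
Ram stack 2 inoperative [AND]: Umbilical faulted=occurs, Pilot line failed=occurs, Annular stack unavailable=occurs, Control pod lost=not → not all inputs occur → does not occur.
Offshore blowout preventer fails to close [AND]: Shear sequence unavailable=occurs, Ram stack 2 inoperative=not → not all inputs occur → does not occur.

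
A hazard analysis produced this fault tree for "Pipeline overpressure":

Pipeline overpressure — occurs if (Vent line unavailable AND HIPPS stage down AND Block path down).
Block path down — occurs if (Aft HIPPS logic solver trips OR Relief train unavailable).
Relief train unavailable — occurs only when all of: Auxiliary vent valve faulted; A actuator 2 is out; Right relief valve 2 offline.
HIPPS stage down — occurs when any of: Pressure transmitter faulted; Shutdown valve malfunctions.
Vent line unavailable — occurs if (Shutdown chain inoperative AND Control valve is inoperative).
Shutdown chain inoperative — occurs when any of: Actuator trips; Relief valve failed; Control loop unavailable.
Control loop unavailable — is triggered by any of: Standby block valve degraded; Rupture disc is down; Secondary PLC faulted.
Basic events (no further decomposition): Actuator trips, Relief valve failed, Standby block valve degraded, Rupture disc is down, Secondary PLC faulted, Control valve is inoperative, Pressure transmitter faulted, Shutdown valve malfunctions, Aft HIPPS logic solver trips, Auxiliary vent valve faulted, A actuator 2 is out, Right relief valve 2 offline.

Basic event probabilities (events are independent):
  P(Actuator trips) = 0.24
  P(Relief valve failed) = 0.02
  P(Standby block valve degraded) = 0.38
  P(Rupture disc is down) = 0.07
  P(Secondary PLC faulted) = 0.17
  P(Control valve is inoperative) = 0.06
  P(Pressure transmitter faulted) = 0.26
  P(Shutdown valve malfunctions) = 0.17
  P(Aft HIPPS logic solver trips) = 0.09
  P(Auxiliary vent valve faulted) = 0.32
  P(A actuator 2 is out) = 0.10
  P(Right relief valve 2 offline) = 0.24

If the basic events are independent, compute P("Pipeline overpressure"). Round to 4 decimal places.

P(Control loop unavailable) [OR] = 1 − (1−0.38) × (1−0.07) × (1−0.17) = 0.521422
P(Shutdown chain inoperative) [OR] = 1 − (1−0.24) × (1−0.02) × (1−0.521422) = 0.643555
P(Vent line unavailable) [AND] = 0.643555 × 0.06 = 0.038613
P(HIPPS stage down) [OR] = 1 − (1−0.26) × (1−0.17) = 0.385800
P(Relief train unavailable) [AND] = 0.32 × 0.10 × 0.24 = 0.007680
P(Block path down) [OR] = 1 − (1−0.09) × (1−0.007680) = 0.096989
P(Pipeline overpressure) [AND] = 0.038613 × 0.385800 × 0.096989 = 0.001445
Rounded to 4 decimal places: P(Pipeline overpressure) ≈ 0.0014.

0.0014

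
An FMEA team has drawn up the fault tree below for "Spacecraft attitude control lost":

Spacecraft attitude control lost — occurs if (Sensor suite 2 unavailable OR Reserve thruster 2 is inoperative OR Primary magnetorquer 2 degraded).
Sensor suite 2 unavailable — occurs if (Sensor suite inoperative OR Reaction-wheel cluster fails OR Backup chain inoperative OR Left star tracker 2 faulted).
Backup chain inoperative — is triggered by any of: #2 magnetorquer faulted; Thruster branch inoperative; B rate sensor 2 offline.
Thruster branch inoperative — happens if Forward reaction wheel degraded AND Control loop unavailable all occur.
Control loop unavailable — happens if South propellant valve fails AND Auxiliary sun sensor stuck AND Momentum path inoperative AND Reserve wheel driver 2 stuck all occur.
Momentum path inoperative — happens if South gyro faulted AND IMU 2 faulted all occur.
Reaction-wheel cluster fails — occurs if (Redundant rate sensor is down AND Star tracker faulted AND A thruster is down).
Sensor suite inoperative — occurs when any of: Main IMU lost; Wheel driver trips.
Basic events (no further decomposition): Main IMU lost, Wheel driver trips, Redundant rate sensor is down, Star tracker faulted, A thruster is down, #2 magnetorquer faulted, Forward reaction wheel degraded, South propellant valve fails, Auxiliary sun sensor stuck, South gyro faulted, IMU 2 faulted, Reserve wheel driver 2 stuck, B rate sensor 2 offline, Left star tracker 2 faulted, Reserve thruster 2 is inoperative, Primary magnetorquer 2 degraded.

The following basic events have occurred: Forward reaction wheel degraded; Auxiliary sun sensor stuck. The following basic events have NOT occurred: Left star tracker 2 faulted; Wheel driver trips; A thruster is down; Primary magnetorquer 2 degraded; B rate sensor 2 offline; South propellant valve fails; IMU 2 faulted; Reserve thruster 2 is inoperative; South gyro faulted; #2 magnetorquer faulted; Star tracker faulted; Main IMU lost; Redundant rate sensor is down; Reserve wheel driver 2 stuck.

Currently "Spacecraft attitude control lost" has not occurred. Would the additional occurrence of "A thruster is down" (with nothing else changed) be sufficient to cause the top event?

No

Counterfactual: set "A thruster is down" to occurred.
Sensor suite inoperative [OR]: Main IMU lost=not, Wheel driver trips=not → no input occurs → does not occur.
Reaction-wheel cluster fails [AND]: Redundant rate sensor is down=not, Star tracker faulted=not, A thruster is down=occurs → not all inputs occur → does not occur.
Momentum path inoperative [AND]: South gyro faulted=not, IMU 2 faulted=not → not all inputs occur → does not occur.
Control loop unavailable [AND]: South propellant valve fails=not, Auxiliary sun sensor stuck=occurs, Momentum path inoperative=not, Reserve wheel driver 2 stuck=not → not all inputs occur → does not occur.
Thruster branch inoperative [AND]: Forward reaction wheel degraded=occurs, Control loop unavailable=not → not all inputs occur → does not occur.
Backup chain inoperative [OR]: #2 magnetorquer faulted=not, Thruster branch inoperative=not, B rate sensor 2 offline=not → no input occurs → does not occur.
Sensor suite 2 unavailable [OR]: Sensor suite inoperative=not, Reaction-wheel cluster fails=not, Backup chain inoperative=not, Left star tracker 2 faulted=not → no input occurs → does not occur.
Spacecraft attitude control lost [OR]: Sensor suite 2 unavailable=not, Reserve thruster 2 is inoperative=not, Primary magnetorquer 2 degraded=not → no input occurs → does not occur.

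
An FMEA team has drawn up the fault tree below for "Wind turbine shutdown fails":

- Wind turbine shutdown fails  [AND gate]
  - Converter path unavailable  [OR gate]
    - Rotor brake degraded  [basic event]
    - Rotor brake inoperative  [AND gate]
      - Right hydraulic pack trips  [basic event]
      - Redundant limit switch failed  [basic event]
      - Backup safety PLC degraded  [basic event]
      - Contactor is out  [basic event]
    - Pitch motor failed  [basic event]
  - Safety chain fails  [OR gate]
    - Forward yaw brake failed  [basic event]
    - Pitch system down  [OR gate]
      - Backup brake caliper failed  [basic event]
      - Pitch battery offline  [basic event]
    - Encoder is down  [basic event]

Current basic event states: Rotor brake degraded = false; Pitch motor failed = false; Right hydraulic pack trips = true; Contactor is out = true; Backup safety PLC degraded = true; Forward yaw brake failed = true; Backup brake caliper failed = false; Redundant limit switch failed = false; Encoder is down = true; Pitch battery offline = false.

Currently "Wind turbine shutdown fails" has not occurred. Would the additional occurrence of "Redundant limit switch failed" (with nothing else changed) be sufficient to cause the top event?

Counterfactual: set "Redundant limit switch failed" to occurred.
Rotor brake inoperative [AND]: Right hydraulic pack trips=occurs, Redundant limit switch failed=occurs, Backup safety PLC degraded=occurs, Contactor is out=occurs → all inputs occur → occurs.
Converter path unavailable [OR]: Rotor brake degraded=not, Rotor brake inoperative=occurs, Pitch motor failed=not → at least one input occurs → occurs.
Pitch system down [OR]: Backup brake caliper failed=not, Pitch battery offline=not → no input occurs → does not occur.
Safety chain fails [OR]: Forward yaw brake failed=occurs, Pitch system down=not, Encoder is down=occurs → at least one input occurs → occurs.
Wind turbine shutdown fails [AND]: Converter path unavailable=occurs, Safety chain fails=occurs → all inputs occur → occurs.

Yes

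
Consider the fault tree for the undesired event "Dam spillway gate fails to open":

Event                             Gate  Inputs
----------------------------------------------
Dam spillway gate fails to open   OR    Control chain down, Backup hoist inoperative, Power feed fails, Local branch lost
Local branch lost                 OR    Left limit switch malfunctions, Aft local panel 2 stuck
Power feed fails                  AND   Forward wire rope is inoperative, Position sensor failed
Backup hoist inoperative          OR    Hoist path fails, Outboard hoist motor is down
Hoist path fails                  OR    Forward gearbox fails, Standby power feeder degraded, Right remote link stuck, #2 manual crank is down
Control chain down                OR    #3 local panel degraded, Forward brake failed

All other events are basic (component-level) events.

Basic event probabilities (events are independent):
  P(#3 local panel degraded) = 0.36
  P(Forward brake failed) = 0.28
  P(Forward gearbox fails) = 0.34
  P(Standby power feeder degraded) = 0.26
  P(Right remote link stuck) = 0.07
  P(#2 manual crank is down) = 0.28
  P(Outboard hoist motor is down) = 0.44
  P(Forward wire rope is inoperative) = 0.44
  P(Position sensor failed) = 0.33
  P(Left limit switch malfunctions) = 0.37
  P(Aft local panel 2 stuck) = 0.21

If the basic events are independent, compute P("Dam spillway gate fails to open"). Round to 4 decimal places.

0.9641

P(Control chain down) [OR] = 1 − (1−0.36) × (1−0.28) = 0.539200
P(Hoist path fails) [OR] = 1 − (1−0.34) × (1−0.26) × (1−0.07) × (1−0.28) = 0.672967
P(Backup hoist inoperative) [OR] = 1 − (1−0.672967) × (1−0.44) = 0.816862
P(Power feed fails) [AND] = 0.44 × 0.33 = 0.145200
P(Local branch lost) [OR] = 1 − (1−0.37) × (1−0.21) = 0.502300
P(Dam spillway gate fails to open) [OR] = 1 − (1−0.539200) × (1−0.816862) × (1−0.145200) × (1−0.502300) = 0.964098
Rounded to 4 decimal places: P(Dam spillway gate fails to open) ≈ 0.9641.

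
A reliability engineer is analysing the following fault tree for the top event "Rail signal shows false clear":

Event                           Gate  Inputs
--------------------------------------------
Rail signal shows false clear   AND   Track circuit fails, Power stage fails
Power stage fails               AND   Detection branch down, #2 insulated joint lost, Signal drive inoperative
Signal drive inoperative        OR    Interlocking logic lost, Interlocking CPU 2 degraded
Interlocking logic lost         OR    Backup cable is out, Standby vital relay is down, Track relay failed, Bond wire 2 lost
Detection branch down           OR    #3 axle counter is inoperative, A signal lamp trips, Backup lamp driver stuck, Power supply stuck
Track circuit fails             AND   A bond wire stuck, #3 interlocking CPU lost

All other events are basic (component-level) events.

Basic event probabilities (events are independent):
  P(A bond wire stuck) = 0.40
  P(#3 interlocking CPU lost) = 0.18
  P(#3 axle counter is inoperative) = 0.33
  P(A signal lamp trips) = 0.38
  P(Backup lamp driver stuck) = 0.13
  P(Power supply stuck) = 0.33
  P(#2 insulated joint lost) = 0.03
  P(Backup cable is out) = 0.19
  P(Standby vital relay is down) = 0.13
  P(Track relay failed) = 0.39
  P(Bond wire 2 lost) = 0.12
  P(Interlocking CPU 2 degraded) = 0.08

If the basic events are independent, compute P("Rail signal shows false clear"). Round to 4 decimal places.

0.0011

P(Track circuit fails) [AND] = 0.40 × 0.18 = 0.072000
P(Detection branch down) [OR] = 1 − (1−0.33) × (1−0.38) × (1−0.13) × (1−0.33) = 0.757863
P(Interlocking logic lost) [OR] = 1 − (1−0.19) × (1−0.13) × (1−0.39) × (1−0.12) = 0.621717
P(Signal drive inoperative) [OR] = 1 − (1−0.621717) × (1−0.08) = 0.651980
P(Power stage fails) [AND] = 0.757863 × 0.03 × 0.651980 = 0.014823
P(Rail signal shows false clear) [AND] = 0.072000 × 0.014823 = 0.001067
Rounded to 4 decimal places: P(Rail signal shows false clear) ≈ 0.0011.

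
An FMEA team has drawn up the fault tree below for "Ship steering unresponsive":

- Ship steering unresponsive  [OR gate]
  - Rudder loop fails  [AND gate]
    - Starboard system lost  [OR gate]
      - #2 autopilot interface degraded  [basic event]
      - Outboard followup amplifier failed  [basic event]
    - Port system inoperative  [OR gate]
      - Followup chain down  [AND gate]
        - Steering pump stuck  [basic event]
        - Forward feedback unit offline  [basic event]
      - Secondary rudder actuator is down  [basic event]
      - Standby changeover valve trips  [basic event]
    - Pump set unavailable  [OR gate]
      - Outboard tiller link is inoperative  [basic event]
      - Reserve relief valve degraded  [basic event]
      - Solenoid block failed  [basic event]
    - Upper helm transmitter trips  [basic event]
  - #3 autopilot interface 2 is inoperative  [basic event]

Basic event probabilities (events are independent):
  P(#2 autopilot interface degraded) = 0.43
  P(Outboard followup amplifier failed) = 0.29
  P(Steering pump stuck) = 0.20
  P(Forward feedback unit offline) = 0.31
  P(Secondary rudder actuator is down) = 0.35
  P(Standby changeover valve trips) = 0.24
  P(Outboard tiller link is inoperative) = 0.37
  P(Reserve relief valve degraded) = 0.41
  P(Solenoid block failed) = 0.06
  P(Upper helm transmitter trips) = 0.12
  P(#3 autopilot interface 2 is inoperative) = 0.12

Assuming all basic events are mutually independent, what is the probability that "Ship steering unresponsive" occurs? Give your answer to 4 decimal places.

0.1419

P(Starboard system lost) [OR] = 1 − (1−0.43) × (1−0.29) = 0.595300
P(Followup chain down) [AND] = 0.20 × 0.31 = 0.062000
P(Port system inoperative) [OR] = 1 − (1−0.062000) × (1−0.35) × (1−0.24) = 0.536628
P(Pump set unavailable) [OR] = 1 − (1−0.37) × (1−0.41) × (1−0.06) = 0.650602
P(Rudder loop fails) [AND] = 0.595300 × 0.536628 × 0.650602 × 0.12 = 0.024941
P(Ship steering unresponsive) [OR] = 1 − (1−0.024941) × (1−0.12) = 0.141948
Rounded to 4 decimal places: P(Ship steering unresponsive) ≈ 0.1419.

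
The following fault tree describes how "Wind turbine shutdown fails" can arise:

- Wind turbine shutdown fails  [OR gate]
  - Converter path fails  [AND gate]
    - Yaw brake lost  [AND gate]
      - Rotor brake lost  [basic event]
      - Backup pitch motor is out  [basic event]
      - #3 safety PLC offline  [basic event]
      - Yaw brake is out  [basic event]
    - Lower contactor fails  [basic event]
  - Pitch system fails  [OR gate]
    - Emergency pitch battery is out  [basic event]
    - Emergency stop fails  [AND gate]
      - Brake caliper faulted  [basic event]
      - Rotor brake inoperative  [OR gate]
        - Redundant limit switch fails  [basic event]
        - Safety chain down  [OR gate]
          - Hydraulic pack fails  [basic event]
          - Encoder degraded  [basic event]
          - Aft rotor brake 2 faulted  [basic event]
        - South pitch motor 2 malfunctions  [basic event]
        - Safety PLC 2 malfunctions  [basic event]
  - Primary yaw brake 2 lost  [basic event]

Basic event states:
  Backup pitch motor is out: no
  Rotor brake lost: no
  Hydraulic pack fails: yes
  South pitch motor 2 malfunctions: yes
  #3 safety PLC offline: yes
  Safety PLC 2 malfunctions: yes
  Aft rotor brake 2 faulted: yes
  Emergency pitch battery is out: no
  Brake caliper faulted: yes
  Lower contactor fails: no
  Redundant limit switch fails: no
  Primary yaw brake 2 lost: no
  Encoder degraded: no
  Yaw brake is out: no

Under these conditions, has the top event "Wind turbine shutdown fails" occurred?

Yaw brake lost [AND]: Rotor brake lost=not, Backup pitch motor is out=not, #3 safety PLC offline=occurs, Yaw brake is out=not → not all inputs occur → does not occur.
Converter path fails [AND]: Yaw brake lost=not, Lower contactor fails=not → not all inputs occur → does not occur.
Safety chain down [OR]: Hydraulic pack fails=occurs, Encoder degraded=not, Aft rotor brake 2 faulted=occurs → at least one input occurs → occurs.
Rotor brake inoperative [OR]: Redundant limit switch fails=not, Safety chain down=occurs, South pitch motor 2 malfunctions=occurs, Safety PLC 2 malfunctions=occurs → at least one input occurs → occurs.
Emergency stop fails [AND]: Brake caliper faulted=occurs, Rotor brake inoperative=occurs → all inputs occur → occurs.
Pitch system fails [OR]: Emergency pitch battery is out=not, Emergency stop fails=occurs → at least one input occurs → occurs.
Wind turbine shutdown fails [OR]: Converter path fails=not, Pitch system fails=occurs, Primary yaw brake 2 lost=not → at least one input occurs → occurs.

Yes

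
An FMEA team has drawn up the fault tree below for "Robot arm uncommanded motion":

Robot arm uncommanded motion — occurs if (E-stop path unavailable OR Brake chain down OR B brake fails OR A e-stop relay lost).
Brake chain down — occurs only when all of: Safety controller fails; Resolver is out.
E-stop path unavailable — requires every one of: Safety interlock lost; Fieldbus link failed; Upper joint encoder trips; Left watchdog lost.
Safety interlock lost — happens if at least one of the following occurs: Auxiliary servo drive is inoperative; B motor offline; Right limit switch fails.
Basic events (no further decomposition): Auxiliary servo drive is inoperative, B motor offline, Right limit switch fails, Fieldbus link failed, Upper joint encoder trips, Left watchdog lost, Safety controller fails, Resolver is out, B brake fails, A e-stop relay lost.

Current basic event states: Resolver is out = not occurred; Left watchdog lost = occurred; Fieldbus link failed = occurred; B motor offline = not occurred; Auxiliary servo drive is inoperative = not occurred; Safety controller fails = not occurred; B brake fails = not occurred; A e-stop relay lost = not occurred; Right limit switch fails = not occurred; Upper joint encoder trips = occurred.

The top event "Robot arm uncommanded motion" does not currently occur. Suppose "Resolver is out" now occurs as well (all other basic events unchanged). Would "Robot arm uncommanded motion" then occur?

No

Counterfactual: set "Resolver is out" to occurred.
Safety interlock lost [OR]: Auxiliary servo drive is inoperative=not, B motor offline=not, Right limit switch fails=not → no input occurs → does not occur.
E-stop path unavailable [AND]: Safety interlock lost=not, Fieldbus link failed=occurs, Upper joint encoder trips=occurs, Left watchdog lost=occurs → not all inputs occur → does not occur.
Brake chain down [AND]: Safety controller fails=not, Resolver is out=occurs → not all inputs occur → does not occur.
Robot arm uncommanded motion [OR]: E-stop path unavailable=not, Brake chain down=not, B brake fails=not, A e-stop relay lost=not → no input occurs → does not occur.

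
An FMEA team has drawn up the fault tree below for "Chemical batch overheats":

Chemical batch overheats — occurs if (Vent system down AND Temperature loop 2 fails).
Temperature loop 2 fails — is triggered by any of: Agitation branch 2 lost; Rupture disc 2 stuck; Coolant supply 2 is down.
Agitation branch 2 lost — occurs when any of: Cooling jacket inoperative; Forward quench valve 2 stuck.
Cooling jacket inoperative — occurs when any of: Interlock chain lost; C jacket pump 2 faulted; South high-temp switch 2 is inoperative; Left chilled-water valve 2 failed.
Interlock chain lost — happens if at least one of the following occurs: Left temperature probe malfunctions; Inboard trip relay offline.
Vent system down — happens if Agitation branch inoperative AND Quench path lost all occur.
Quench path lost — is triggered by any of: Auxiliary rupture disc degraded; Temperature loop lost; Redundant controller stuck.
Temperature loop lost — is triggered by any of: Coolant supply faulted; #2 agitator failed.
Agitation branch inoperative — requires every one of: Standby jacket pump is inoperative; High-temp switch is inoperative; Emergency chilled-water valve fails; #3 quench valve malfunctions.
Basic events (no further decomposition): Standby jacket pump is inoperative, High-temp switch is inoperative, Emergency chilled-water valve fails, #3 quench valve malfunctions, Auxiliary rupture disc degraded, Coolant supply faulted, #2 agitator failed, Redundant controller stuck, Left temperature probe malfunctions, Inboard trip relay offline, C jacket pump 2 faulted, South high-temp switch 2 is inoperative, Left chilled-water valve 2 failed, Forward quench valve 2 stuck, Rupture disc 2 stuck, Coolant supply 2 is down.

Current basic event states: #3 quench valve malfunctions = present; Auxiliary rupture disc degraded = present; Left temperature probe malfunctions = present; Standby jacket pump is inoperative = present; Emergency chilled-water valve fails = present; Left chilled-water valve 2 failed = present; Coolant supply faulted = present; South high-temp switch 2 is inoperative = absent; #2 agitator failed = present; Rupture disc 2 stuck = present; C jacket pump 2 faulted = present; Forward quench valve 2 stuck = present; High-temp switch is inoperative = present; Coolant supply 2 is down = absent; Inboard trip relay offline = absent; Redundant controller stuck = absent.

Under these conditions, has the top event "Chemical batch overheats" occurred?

Yes

Agitation branch inoperative [AND]: Standby jacket pump is inoperative=occurs, High-temp switch is inoperative=occurs, Emergency chilled-water valve fails=occurs, #3 quench valve malfunctions=occurs → all inputs occur → occurs.
Temperature loop lost [OR]: Coolant supply faulted=occurs, #2 agitator failed=occurs → at least one input occurs → occurs.
Quench path lost [OR]: Auxiliary rupture disc degraded=occurs, Temperature loop lost=occurs, Redundant controller stuck=not → at least one input occurs → occurs.
Vent system down [AND]: Agitation branch inoperative=occurs, Quench path lost=occurs → all inputs occur → occurs.
Interlock chain lost [OR]: Left temperature probe malfunctions=occurs, Inboard trip relay offline=not → at least one input occurs → occurs.
Cooling jacket inoperative [OR]: Interlock chain lost=occurs, C jacket pump 2 faulted=occurs, South high-temp switch 2 is inoperative=not, Left chilled-water valve 2 failed=occurs → at least one input occurs → occurs.
Agitation branch 2 lost [OR]: Cooling jacket inoperative=occurs, Forward quench valve 2 stuck=occurs → at least one input occurs → occurs.
Temperature loop 2 fails [OR]: Agitation branch 2 lost=occurs, Rupture disc 2 stuck=occurs, Coolant supply 2 is down=not → at least one input occurs → occurs.
Chemical batch overheats [AND]: Vent system down=occurs, Temperature loop 2 fails=occurs → all inputs occur → occurs.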